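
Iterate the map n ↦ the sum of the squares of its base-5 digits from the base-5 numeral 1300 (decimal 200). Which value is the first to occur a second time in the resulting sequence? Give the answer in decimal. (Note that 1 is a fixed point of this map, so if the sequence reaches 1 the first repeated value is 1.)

200 = (1,3,0,0)_5 → 1² + 3² + 0² + 0² = 1 + 9 + 0 + 0 = 10
10 = (2,0)_5 → 2² + 0² = 4 + 0 = 4
4 = (4)_5 → 4² = 16
16 = (3,1)_5 → 3² + 1² = 9 + 1 = 10  — 10 already appeared earlier.

10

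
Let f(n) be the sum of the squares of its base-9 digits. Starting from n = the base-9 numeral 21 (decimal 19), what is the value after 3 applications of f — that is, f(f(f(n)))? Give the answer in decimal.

53

19 = (2,1)_9 → 2² + 1² = 4 + 1 = 5
5 = (5)_9 → 5² = 25
25 = (2,7)_9 → 2² + 7² = 4 + 49 = 53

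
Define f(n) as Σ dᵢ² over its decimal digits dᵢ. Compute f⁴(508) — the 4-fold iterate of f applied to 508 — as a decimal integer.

508 → 89
89 → 145
145 → 42
42 → 20

20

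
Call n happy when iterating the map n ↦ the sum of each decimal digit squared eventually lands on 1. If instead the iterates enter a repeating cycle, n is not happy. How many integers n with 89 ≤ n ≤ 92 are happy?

1

89: 89 → 145 → 42 → 20 → 4 → 16 → 37 → 58 → 89  (repeats 89)
90: 90 → 81 → 65 → 61 → 37 → 58 → 89 → 145 → 42 → 20 → 4 → 16 → 37  (repeats 37)
91: 91 → 82 → 68 → 100 → 1  (reaches 1)
92: 92 → 85 → 89 → 145 → 42 → 20 → 4 → 16 → 37 → 58 → 89  (repeats 89)
happy: 91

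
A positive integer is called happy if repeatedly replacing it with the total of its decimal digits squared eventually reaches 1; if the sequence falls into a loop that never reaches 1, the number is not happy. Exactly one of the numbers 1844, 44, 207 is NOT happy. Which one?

1844: 1844 → 97 → 130 → 10 → 1  — reaches 1 (happy)
44: 44 → 32 → 13 → 10 → 1  — reaches 1 (happy)
207: 207 → 53 → 34 → 25 → 29 → 85 → 89 → 145 → 42 → 20 → 4 → 16 → 37 → 58 → 89  — repeats 89 (not happy)

207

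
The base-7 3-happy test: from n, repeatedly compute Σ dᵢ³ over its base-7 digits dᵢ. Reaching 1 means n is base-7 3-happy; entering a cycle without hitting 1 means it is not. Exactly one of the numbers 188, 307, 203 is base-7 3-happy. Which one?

188: 188 → 368 → 92 → 218 → 92  — repeats 92 (not base-7 3-happy)
307: 307 → 433 → 343 → 1  — reaches 1 (base-7 3-happy)
203: 203 → 65 → 17 → 35 → 125 → 251 → 341 → 557 → 137 → 197 → 65  — repeats 65 (not base-7 3-happy)

307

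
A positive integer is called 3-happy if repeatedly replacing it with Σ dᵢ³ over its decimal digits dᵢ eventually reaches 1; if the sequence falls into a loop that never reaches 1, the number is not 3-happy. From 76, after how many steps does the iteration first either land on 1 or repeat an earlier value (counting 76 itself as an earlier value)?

8

76 → 7³ + 6³ = 343 + 216 = 559
559 → 5³ + 5³ + 9³ = 125 + 125 + 729 = 979
979 → 9³ + 7³ + 9³ = 729 + 343 + 729 = 1801
1801 → 1³ + 8³ + 0³ + 1³ = 1 + 512 + 0 + 1 = 514
514 → 5³ + 1³ + 4³ = 125 + 1 + 64 = 190
190 → 1³ + 9³ + 0³ = 1 + 729 + 0 = 730
730 → 7³ + 3³ + 0³ = 343 + 27 + 0 = 370
370 → 3³ + 7³ + 0³ = 27 + 343 + 0 = 370  — 370 repeats.
That took 8 steps.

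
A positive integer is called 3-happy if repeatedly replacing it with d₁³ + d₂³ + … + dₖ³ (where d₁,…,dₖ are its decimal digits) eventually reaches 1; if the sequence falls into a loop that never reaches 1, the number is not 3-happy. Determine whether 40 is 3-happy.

not 3-happy

40 → 4³ + 0³ = 64 + 0 = 64
64 → 6³ + 4³ = 216 + 64 = 280
280 → 2³ + 8³ + 0³ = 8 + 512 + 0 = 520
520 → 5³ + 2³ + 0³ = 125 + 8 + 0 = 133
133 → 1³ + 3³ + 3³ = 1 + 27 + 27 = 55
55 → 5³ + 5³ = 125 + 125 = 250
250 → 2³ + 5³ + 0³ = 8 + 125 + 0 = 133  — 133 already seen; the sequence cycles without reaching 1.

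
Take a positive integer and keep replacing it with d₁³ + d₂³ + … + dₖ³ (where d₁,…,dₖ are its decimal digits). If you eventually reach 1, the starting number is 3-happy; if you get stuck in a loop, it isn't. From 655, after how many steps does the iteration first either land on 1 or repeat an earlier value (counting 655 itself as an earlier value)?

6

655 → 6³ + 5³ + 5³ = 466
466 → 4³ + 6³ + 6³ = 496
496 → 4³ + 9³ + 6³ = 1009
1009 → 1³ + 0³ + 0³ + 9³ = 730
730 → 7³ + 3³ + 0³ = 370
370 → 3³ + 7³ + 0³ = 370  — 370 repeats.
That took 6 steps.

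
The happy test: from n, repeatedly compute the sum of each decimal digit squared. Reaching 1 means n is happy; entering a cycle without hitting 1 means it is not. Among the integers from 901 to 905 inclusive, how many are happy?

901: 901 → 82 → 68 → 100 → 1  (reaches 1)
902: 902 → 85 → 89 → 145 → 42 → 20 → 4 → 16 → 37 → 58 → 89  (repeats 89)
903: 903 → 90 → 81 → 65 → 61 → 37 → 58 → 89 → 145 → 42 → 20 → 4 → 16 → 37  (repeats 37)
904: 904 → 97 → 130 → 10 → 1  (reaches 1)
905: 905 → 106 → 37 → 58 → 89 → 145 → 42 → 20 → 4 → 16 → 37  (repeats 37)
happy: 901, 904

2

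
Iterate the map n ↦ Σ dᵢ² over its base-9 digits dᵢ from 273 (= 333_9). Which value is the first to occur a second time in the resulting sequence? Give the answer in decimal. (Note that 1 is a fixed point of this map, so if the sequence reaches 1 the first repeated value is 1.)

1

273 = (3,3,3)_9 → 3² + 3² + 3² = 27
27 = (3,0)_9 → 3² + 0² = 9
9 = (1,0)_9 → 1² + 0² = 1  — reached the fixed point 1.
1 → 1, so 1 is the first repeated value.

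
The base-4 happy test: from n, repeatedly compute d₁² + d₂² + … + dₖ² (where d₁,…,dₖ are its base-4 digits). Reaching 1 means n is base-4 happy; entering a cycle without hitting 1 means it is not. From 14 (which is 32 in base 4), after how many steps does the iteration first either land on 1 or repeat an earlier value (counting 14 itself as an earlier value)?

14 = (3,2)_4 → 3² + 2² = 9 + 4 = 13
13 = (3,1)_4 → 3² + 1² = 9 + 1 = 10
10 = (2,2)_4 → 2² + 2² = 4 + 4 = 8
8 = (2,0)_4 → 2² + 0² = 4 + 0 = 4
4 = (1,0)_4 → 1² + 0² = 1 + 0 = 1  — reached 1.
That took 5 steps.

5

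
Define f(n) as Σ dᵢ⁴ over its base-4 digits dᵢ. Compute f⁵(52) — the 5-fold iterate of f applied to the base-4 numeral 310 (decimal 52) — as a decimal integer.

16

52 = (3,1,0)_4 → 82
82 = (1,1,0,2)_4 → 18
18 = (1,0,2)_4 → 17
17 = (1,0,1)_4 → 2
2 = (2)_4 → 16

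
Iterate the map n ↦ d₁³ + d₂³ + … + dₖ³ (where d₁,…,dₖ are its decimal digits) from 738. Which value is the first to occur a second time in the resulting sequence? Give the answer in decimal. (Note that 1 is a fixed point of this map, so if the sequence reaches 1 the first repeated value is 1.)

738 → 7³ + 3³ + 8³ = 882
882 → 8³ + 8³ + 2³ = 1032
1032 → 1³ + 0³ + 3³ + 2³ = 36
36 → 3³ + 6³ = 243
243 → 2³ + 4³ + 3³ = 99
99 → 9³ + 9³ = 1458
1458 → 1³ + 4³ + 5³ + 8³ = 702
702 → 7³ + 0³ + 2³ = 351
351 → 3³ + 5³ + 1³ = 153
153 → 1³ + 5³ + 3³ = 153  — 153 already appeared earlier.

153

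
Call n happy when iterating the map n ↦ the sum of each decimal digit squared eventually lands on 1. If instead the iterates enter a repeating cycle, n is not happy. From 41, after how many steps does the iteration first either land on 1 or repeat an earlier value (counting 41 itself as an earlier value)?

41 → 17
17 → 50
50 → 25
25 → 29
29 → 85
85 → 89
89 → 145
145 → 42
42 → 20
20 → 4
4 → 16
16 → 37
37 → 58
58 → 89  — 89 repeats.
That took 14 steps.

14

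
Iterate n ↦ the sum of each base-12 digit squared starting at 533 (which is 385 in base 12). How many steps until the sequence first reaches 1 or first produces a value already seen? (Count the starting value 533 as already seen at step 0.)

533 = (3,8,5)_12 → 3² + 8² + 5² = 98
98 = (8,2)_12 → 8² + 2² = 68
68 = (5,8)_12 → 5² + 8² = 89
89 = (7,5)_12 → 7² + 5² = 74
74 = (6,2)_12 → 6² + 2² = 40
40 = (3,4)_12 → 3² + 4² = 25
25 = (2,1)_12 → 2² + 1² = 5
5 = (5)_12 → 5² = 25  — 25 repeats.
That took 8 steps.

8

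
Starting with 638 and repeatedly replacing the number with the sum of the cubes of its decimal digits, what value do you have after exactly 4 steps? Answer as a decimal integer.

638 → 6³ + 3³ + 8³ = 216 + 27 + 512 = 755
755 → 7³ + 5³ + 5³ = 343 + 125 + 125 = 593
593 → 5³ + 9³ + 3³ = 125 + 729 + 27 = 881
881 → 8³ + 8³ + 1³ = 512 + 512 + 1 = 1025

1025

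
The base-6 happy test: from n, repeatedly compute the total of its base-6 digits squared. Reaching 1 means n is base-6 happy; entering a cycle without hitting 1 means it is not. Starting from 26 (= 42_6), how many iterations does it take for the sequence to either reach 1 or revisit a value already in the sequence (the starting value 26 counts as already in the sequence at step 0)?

8

26 = (4,2)_6 → 4² + 2² = 16 + 4 = 20
20 = (3,2)_6 → 3² + 2² = 9 + 4 = 13
13 = (2,1)_6 → 2² + 1² = 4 + 1 = 5
5 = (5)_6 → 5² = 25
25 = (4,1)_6 → 4² + 1² = 16 + 1 = 17
17 = (2,5)_6 → 2² + 5² = 4 + 25 = 29
29 = (4,5)_6 → 4² + 5² = 16 + 25 = 41
41 = (1,0,5)_6 → 1² + 0² + 5² = 1 + 0 + 25 = 26  — 26 repeats.
That took 8 steps.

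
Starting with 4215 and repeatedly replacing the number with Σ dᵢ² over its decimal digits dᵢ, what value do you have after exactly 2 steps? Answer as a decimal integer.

52

4215 → 4² + 2² + 1² + 5² = 46
46 → 4² + 6² = 52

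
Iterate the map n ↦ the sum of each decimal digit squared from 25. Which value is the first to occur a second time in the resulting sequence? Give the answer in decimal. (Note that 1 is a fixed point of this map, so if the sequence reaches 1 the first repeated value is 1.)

25 → 2² + 5² = 29
29 → 2² + 9² = 85
85 → 8² + 5² = 89
89 → 8² + 9² = 145
145 → 1² + 4² + 5² = 42
42 → 4² + 2² = 20
20 → 2² + 0² = 4
4 → 4² = 16
16 → 1² + 6² = 37
37 → 3² + 7² = 58
58 → 5² + 8² = 89  — 89 already appeared earlier.

89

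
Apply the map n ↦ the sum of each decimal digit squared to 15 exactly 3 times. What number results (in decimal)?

16

15 → 1² + 5² = 26
26 → 2² + 6² = 40
40 → 4² + 0² = 16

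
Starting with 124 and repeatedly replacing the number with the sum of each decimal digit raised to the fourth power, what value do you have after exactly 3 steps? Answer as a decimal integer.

124 → 1⁴ + 2⁴ + 4⁴ = 1 + 16 + 256 = 273
273 → 2⁴ + 7⁴ + 3⁴ = 16 + 2401 + 81 = 2498
2498 → 2⁴ + 4⁴ + 9⁴ + 8⁴ = 16 + 256 + 6561 + 4096 = 10929

10929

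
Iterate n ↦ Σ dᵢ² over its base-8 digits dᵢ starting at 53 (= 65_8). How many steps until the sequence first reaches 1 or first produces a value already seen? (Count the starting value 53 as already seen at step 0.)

8

53 = (6,5)_8 → 6² + 5² = 36 + 25 = 61
61 = (7,5)_8 → 7² + 5² = 49 + 25 = 74
74 = (1,1,2)_8 → 1² + 1² + 2² = 1 + 1 + 4 = 6
6 = (6)_8 → 6² = 36
36 = (4,4)_8 → 4² + 4² = 16 + 16 = 32
32 = (4,0)_8 → 4² + 0² = 16 + 0 = 16
16 = (2,0)_8 → 2² + 0² = 4 + 0 = 4
4 = (4)_8 → 4² = 16  — 16 repeats.
That took 8 steps.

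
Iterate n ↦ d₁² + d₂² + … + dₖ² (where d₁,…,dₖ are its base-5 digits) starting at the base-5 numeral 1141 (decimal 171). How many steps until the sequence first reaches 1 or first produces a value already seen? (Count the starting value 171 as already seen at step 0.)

3

171 = (1,1,4,1)_5 → 1² + 1² + 4² + 1² = 1 + 1 + 16 + 1 = 19
19 = (3,4)_5 → 3² + 4² = 9 + 16 = 25
25 = (1,0,0)_5 → 1² + 0² + 0² = 1 + 0 + 0 = 1  — reached 1.
That took 3 steps.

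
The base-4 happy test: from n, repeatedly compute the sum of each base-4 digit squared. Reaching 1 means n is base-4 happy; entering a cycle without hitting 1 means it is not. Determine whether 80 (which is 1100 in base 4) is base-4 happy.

base-4 happy

80 = (1,1,0,0)_4 → 1² + 1² + 0² + 0² = 1 + 1 + 0 + 0 = 2
2 = (2)_4 → 2² = 4
4 = (1,0)_4 → 1² + 0² = 1 + 0 = 1  — reached 1.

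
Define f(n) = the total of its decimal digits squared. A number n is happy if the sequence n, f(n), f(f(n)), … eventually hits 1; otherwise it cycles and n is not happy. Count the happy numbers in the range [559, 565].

559: 559 → 131 → 11 → 2 → 4 → 16 → 37 → 58 → 89 → 145 → 42 → 20 → 4  — not happy
560: 560 → 61 → 37 → 58 → 89 → 145 → 42 → 20 → 4 → 16 → 37  — not happy
561: 561 → 62 → 40 → 16 → 37 → 58 → 89 → 145 → 42 → 20 → 4 → 16  — not happy
562: 562 → 65 → 61 → 37 → 58 → 89 → 145 → 42 → 20 → 4 → 16 → 37  — not happy
563: 563 → 70 → 49 → 97 → 130 → 10 → 1  — happy
564: 564 → 77 → 98 → 145 → 42 → 20 → 4 → 16 → 37 → 58 → 89 → 145  — not happy
565: 565 → 86 → 100 → 1  — happy
happy: 563, 565

2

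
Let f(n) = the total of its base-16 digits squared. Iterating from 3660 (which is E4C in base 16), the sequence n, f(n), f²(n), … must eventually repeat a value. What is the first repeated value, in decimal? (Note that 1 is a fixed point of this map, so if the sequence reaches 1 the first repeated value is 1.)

1

3660 = (14,4,12)_16 → 356
356 = (1,6,4)_16 → 53
53 = (3,5)_16 → 34
34 = (2,2)_16 → 8
8 = (8)_16 → 64
64 = (4,0)_16 → 16
16 = (1,0)_16 → 1  — reached the fixed point 1.
1 → 1, so 1 is the first repeated value.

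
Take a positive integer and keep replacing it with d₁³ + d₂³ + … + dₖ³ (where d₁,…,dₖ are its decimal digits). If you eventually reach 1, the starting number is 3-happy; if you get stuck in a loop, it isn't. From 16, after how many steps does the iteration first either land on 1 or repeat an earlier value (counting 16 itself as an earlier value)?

4

16 → 1³ + 6³ = 217
217 → 2³ + 1³ + 7³ = 352
352 → 3³ + 5³ + 2³ = 160
160 → 1³ + 6³ + 0³ = 217  — 217 repeats.
That took 4 steps.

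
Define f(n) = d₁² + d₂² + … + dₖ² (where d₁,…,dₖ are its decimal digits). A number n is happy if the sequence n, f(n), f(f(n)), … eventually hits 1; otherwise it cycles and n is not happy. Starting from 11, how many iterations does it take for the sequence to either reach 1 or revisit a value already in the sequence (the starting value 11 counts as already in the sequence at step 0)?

11 → 1² + 1² = 1 + 1 = 2
2 → 2² = 4
4 → 4² = 16
16 → 1² + 6² = 1 + 36 = 37
37 → 3² + 7² = 9 + 49 = 58
58 → 5² + 8² = 25 + 64 = 89
89 → 8² + 9² = 64 + 81 = 145
145 → 1² + 4² + 5² = 1 + 16 + 25 = 42
42 → 4² + 2² = 16 + 4 = 20
20 → 2² + 0² = 4 + 0 = 4  — 4 repeats.
That took 10 steps.

10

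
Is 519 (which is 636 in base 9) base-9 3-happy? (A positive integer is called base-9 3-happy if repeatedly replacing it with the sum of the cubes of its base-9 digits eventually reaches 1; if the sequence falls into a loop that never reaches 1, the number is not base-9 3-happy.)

519 = (6,3,6)_9 → 459
459 = (5,6,0)_9 → 341
341 = (4,1,8)_9 → 577
577 = (7,1,1)_9 → 345
345 = (4,2,3)_9 → 99
99 = (1,2,0)_9 → 9
9 = (1,0)_9 → 1  — reached 1.

base-9 3-happy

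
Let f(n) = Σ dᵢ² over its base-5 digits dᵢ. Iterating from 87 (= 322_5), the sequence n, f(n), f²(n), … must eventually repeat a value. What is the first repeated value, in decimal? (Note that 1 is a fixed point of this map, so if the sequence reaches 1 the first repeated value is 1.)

87 = (3,2,2)_5 → 3² + 2² + 2² = 17
17 = (3,2)_5 → 3² + 2² = 13
13 = (2,3)_5 → 2² + 3² = 13  — 13 already appeared earlier.

13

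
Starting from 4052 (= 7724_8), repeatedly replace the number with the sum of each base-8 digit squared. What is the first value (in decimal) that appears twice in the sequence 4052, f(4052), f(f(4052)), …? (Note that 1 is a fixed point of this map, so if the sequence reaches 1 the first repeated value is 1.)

4

4052 = (7,7,2,4)_8 → 7² + 7² + 2² + 4² = 49 + 49 + 4 + 16 = 118
118 = (1,6,6)_8 → 1² + 6² + 6² = 1 + 36 + 36 = 73
73 = (1,1,1)_8 → 1² + 1² + 1² = 1 + 1 + 1 = 3
3 = (3)_8 → 3² = 9
9 = (1,1)_8 → 1² + 1² = 1 + 1 = 2
2 = (2)_8 → 2² = 4
4 = (4)_8 → 4² = 16
16 = (2,0)_8 → 2² + 0² = 4 + 0 = 4  — 4 already appeared earlier.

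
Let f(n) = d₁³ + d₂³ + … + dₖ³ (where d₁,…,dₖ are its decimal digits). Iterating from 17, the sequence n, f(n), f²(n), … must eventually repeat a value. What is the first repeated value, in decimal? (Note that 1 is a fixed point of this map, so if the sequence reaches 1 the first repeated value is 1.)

371

17 → 1³ + 7³ = 344
344 → 3³ + 4³ + 4³ = 155
155 → 1³ + 5³ + 5³ = 251
251 → 2³ + 5³ + 1³ = 134
134 → 1³ + 3³ + 4³ = 92
92 → 9³ + 2³ = 737
737 → 7³ + 3³ + 7³ = 713
713 → 7³ + 1³ + 3³ = 371
371 → 3³ + 7³ + 1³ = 371  — 371 already appeared earlier.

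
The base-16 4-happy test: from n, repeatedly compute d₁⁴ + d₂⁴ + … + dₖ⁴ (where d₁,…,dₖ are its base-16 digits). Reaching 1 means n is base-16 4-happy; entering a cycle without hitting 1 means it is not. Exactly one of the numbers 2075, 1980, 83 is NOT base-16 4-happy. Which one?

2075: 2075 → 18738 → 6914 → 14658 → 6914  — repeats 6914 (not base-16 4-happy)
1980: 1980 → 37778 → 13219 → 10243 → 4193 → 1298 → 642 → 4128 → 17 → 2 → 16 → 1  — reaches 1 (base-16 4-happy)
83: 83 → 706 → 20768 → 642 → 4128 → 17 → 2 → 16 → 1  — reaches 1 (base-16 4-happy)

2075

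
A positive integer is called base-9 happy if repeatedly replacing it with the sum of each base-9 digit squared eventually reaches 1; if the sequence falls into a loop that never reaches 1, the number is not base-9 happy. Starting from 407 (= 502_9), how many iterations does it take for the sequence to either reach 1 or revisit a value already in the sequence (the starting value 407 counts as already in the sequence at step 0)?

407 = (5,0,2)_9 → 5² + 0² + 2² = 29
29 = (3,2)_9 → 3² + 2² = 13
13 = (1,4)_9 → 1² + 4² = 17
17 = (1,8)_9 → 1² + 8² = 65
65 = (7,2)_9 → 7² + 2² = 53
53 = (5,8)_9 → 5² + 8² = 89
89 = (1,0,8)_9 → 1² + 0² + 8² = 65  — 65 repeats.
That took 7 steps.

7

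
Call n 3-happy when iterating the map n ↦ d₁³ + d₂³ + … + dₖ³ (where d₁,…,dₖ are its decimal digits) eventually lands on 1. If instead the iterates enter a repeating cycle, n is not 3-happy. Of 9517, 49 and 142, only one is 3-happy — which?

9517: 9517 → 1198 → 1243 → 100 → 1  — reaches 1 (3-happy)
49: 49 → 793 → 1099 → 1459 → 919 → 1459  — repeats 1459 (not 3-happy)
142: 142 → 73 → 370 → 370  — repeats 370 (not 3-happy)

9517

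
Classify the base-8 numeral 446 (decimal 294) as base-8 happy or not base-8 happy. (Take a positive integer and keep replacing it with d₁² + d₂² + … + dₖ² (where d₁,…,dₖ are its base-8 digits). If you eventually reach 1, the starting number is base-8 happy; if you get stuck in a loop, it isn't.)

294 = (4,4,6)_8 → 4² + 4² + 6² = 68
68 = (1,0,4)_8 → 1² + 0² + 4² = 17
17 = (2,1)_8 → 2² + 1² = 5
5 = (5)_8 → 5² = 25
25 = (3,1)_8 → 3² + 1² = 10
10 = (1,2)_8 → 1² + 2² = 5  — 5 already seen; the sequence cycles without reaching 1.

not base-8 happy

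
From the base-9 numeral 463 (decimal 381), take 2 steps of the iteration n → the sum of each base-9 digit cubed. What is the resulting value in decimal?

371

381 = (4,6,3)_9 → 307
307 = (3,7,1)_9 → 371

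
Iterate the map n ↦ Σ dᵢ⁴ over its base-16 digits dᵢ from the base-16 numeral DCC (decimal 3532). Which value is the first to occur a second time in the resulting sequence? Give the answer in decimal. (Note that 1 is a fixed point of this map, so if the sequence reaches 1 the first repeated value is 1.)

14658

3532 = (13,12,12)_16 → 13⁴ + 12⁴ + 12⁴ = 70033
70033 = (1,1,1,9,1)_16 → 1⁴ + 1⁴ + 1⁴ + 9⁴ + 1⁴ = 6565
6565 = (1,9,10,5)_16 → 1⁴ + 9⁴ + 10⁴ + 5⁴ = 17187
17187 = (4,3,2,3)_16 → 4⁴ + 3⁴ + 2⁴ + 3⁴ = 434
434 = (1,11,2)_16 → 1⁴ + 11⁴ + 2⁴ = 14658
14658 = (3,9,4,2)_16 → 3⁴ + 9⁴ + 4⁴ + 2⁴ = 6914
6914 = (1,11,0,2)_16 → 1⁴ + 11⁴ + 0⁴ + 2⁴ = 14658  — 14658 already appeared earlier.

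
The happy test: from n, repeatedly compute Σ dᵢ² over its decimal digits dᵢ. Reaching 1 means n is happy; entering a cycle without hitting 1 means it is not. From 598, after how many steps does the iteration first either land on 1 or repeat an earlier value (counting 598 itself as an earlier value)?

14

598 → 170
170 → 50
50 → 25
25 → 29
29 → 85
85 → 89
89 → 145
145 → 42
42 → 20
20 → 4
4 → 16
16 → 37
37 → 58
58 → 89  — 89 repeats.
That took 14 steps.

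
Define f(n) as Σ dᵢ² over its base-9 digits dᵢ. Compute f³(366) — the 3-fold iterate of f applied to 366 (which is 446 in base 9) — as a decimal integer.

366 = (4,4,6)_9 → 4² + 4² + 6² = 16 + 16 + 36 = 68
68 = (7,5)_9 → 7² + 5² = 49 + 25 = 74
74 = (8,2)_9 → 8² + 2² = 64 + 4 = 68

68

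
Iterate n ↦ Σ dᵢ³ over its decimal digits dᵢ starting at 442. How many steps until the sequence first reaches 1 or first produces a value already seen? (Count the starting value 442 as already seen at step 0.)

442 → 4³ + 4³ + 2³ = 64 + 64 + 8 = 136
136 → 1³ + 3³ + 6³ = 1 + 27 + 216 = 244
244 → 2³ + 4³ + 4³ = 8 + 64 + 64 = 136  — 136 repeats.
That took 3 steps.

3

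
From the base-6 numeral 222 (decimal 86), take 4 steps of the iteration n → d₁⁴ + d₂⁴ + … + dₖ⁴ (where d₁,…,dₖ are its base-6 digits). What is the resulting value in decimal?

86 = (2,2,2)_6 → 2⁴ + 2⁴ + 2⁴ = 16 + 16 + 16 = 48
48 = (1,2,0)_6 → 1⁴ + 2⁴ + 0⁴ = 1 + 16 + 0 = 17
17 = (2,5)_6 → 2⁴ + 5⁴ = 16 + 625 = 641
641 = (2,5,4,5)_6 → 2⁴ + 5⁴ + 4⁴ + 5⁴ = 16 + 625 + 256 + 625 = 1522

1522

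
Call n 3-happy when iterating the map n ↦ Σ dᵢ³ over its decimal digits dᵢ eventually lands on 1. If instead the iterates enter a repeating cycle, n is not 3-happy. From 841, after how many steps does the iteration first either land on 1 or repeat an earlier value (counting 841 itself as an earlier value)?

841 → 8³ + 4³ + 1³ = 577
577 → 5³ + 7³ + 7³ = 811
811 → 8³ + 1³ + 1³ = 514
514 → 5³ + 1³ + 4³ = 190
190 → 1³ + 9³ + 0³ = 730
730 → 7³ + 3³ + 0³ = 370
370 → 3³ + 7³ + 0³ = 370  — 370 repeats.
That took 7 steps.

7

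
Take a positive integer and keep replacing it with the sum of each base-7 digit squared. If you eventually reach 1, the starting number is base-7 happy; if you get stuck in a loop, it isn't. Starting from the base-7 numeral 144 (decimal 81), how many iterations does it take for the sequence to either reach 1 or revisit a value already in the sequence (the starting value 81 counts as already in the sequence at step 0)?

81 = (1,4,4)_7 → 1² + 4² + 4² = 33
33 = (4,5)_7 → 4² + 5² = 41
41 = (5,6)_7 → 5² + 6² = 61
61 = (1,1,5)_7 → 1² + 1² + 5² = 27
27 = (3,6)_7 → 3² + 6² = 45
45 = (6,3)_7 → 6² + 3² = 45  — 45 repeats.
That took 6 steps.

6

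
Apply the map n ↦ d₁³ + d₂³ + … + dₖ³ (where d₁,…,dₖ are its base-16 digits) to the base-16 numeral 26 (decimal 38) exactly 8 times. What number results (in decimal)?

38 = (2,6)_16 → 2³ + 6³ = 224
224 = (14,0)_16 → 14³ + 0³ = 2744
2744 = (10,11,8)_16 → 10³ + 11³ + 8³ = 2843
2843 = (11,1,11)_16 → 11³ + 1³ + 11³ = 2663
2663 = (10,6,7)_16 → 10³ + 6³ + 7³ = 1559
1559 = (6,1,7)_16 → 6³ + 1³ + 7³ = 560
560 = (2,3,0)_16 → 2³ + 3³ + 0³ = 35
35 = (2,3)_16 → 2³ + 3³ = 35

35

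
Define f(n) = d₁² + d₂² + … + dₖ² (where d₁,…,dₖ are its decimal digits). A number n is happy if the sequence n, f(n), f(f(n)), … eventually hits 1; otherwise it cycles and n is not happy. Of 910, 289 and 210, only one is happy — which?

910

910: 910 → 82 → 68 → 100 → 1  — reaches 1 (happy)
289: 289 → 149 → 98 → 145 → 42 → 20 → 4 → 16 → 37 → 58 → 89 → 145  — repeats 145 (not happy)
210: 210 → 5 → 25 → 29 → 85 → 89 → 145 → 42 → 20 → 4 → 16 → 37 → 58 → 89  — repeats 89 (not happy)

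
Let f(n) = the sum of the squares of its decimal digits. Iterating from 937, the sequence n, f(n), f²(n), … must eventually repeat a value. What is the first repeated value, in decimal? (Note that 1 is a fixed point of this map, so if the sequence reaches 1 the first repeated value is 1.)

937 → 9² + 3² + 7² = 139
139 → 1² + 3² + 9² = 91
91 → 9² + 1² = 82
82 → 8² + 2² = 68
68 → 6² + 8² = 100
100 → 1² + 0² + 0² = 1  — reached the fixed point 1.
1 → 1, so 1 is the first repeated value.

1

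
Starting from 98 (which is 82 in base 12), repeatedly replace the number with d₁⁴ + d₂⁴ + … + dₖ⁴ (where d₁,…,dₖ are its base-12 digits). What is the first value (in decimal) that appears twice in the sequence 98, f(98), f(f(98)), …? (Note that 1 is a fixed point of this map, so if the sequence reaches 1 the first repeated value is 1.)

98 = (8,2)_12 → 8⁴ + 2⁴ = 4112
4112 = (2,4,6,8)_12 → 2⁴ + 4⁴ + 6⁴ + 8⁴ = 5664
5664 = (3,3,4,0)_12 → 3⁴ + 3⁴ + 4⁴ + 0⁴ = 418
418 = (2,10,10)_12 → 2⁴ + 10⁴ + 10⁴ = 20016
20016 = (11,7,0,0)_12 → 11⁴ + 7⁴ + 0⁴ + 0⁴ = 17042
17042 = (9,10,4,2)_12 → 9⁴ + 10⁴ + 4⁴ + 2⁴ = 16833
16833 = (9,8,10,9)_12 → 9⁴ + 8⁴ + 10⁴ + 9⁴ = 27218
27218 = (1,3,9,0,2)_12 → 1⁴ + 3⁴ + 9⁴ + 0⁴ + 2⁴ = 6659
6659 = (3,10,2,11)_12 → 3⁴ + 10⁴ + 2⁴ + 11⁴ = 24738
24738 = (1,2,3,9,6)_12 → 1⁴ + 2⁴ + 3⁴ + 9⁴ + 6⁴ = 7955
7955 = (4,7,2,11)_12 → 4⁴ + 7⁴ + 2⁴ + 11⁴ = 17314
17314 = (10,0,2,10)_12 → 10⁴ + 0⁴ + 2⁴ + 10⁴ = 20016  — 20016 already appeared earlier.

20016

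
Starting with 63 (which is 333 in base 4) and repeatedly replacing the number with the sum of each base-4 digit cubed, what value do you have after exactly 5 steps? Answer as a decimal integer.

9

63 = (3,3,3)_4 → 3³ + 3³ + 3³ = 27 + 27 + 27 = 81
81 = (1,1,0,1)_4 → 1³ + 1³ + 0³ + 1³ = 1 + 1 + 0 + 1 = 3
3 = (3)_4 → 3³ = 27
27 = (1,2,3)_4 → 1³ + 2³ + 3³ = 1 + 8 + 27 = 36
36 = (2,1,0)_4 → 2³ + 1³ + 0³ = 8 + 1 + 0 = 9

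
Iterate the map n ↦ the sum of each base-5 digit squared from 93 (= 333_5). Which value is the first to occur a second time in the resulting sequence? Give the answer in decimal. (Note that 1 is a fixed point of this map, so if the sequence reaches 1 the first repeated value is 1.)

1

93 = (3,3,3)_5 → 3² + 3² + 3² = 27
27 = (1,0,2)_5 → 1² + 0² + 2² = 5
5 = (1,0)_5 → 1² + 0² = 1  — reached the fixed point 1.
1 → 1, so 1 is the first repeated value.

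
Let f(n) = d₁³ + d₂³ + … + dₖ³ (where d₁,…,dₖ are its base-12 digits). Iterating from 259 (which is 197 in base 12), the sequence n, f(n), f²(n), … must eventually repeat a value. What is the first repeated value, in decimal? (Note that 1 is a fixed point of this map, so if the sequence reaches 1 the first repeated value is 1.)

259 = (1,9,7)_12 → 1³ + 9³ + 7³ = 1073
1073 = (7,5,5)_12 → 7³ + 5³ + 5³ = 593
593 = (4,1,5)_12 → 4³ + 1³ + 5³ = 190
190 = (1,3,10)_12 → 1³ + 3³ + 10³ = 1028
1028 = (7,1,8)_12 → 7³ + 1³ + 8³ = 856
856 = (5,11,4)_12 → 5³ + 11³ + 4³ = 1520
1520 = (10,6,8)_12 → 10³ + 6³ + 8³ = 1728
1728 = (1,0,0,0)_12 → 1³ + 0³ + 0³ + 0³ = 1  — reached the fixed point 1.
1 → 1, so 1 is the first repeated value.

1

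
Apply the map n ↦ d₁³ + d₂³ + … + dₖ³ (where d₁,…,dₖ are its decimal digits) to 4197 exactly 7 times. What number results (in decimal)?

243

4197 → 4³ + 1³ + 9³ + 7³ = 1137
1137 → 1³ + 1³ + 3³ + 7³ = 372
372 → 3³ + 7³ + 2³ = 378
378 → 3³ + 7³ + 8³ = 882
882 → 8³ + 8³ + 2³ = 1032
1032 → 1³ + 0³ + 3³ + 2³ = 36
36 → 3³ + 6³ = 243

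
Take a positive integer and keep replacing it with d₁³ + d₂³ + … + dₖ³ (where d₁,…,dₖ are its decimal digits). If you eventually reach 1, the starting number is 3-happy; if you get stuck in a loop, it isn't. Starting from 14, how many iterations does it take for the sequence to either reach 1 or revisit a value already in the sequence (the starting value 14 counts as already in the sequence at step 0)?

7

14 → 1³ + 4³ = 65
65 → 6³ + 5³ = 341
341 → 3³ + 4³ + 1³ = 92
92 → 9³ + 2³ = 737
737 → 7³ + 3³ + 7³ = 713
713 → 7³ + 1³ + 3³ = 371
371 → 3³ + 7³ + 1³ = 371  — 371 repeats.
That took 7 steps.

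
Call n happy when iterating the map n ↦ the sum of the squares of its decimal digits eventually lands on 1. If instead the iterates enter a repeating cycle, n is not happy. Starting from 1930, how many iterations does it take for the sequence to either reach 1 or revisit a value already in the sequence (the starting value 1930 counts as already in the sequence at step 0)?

5

1930 → 1² + 9² + 3² + 0² = 91
91 → 9² + 1² = 82
82 → 8² + 2² = 68
68 → 6² + 8² = 100
100 → 1² + 0² + 0² = 1  — reached 1.
That took 5 steps.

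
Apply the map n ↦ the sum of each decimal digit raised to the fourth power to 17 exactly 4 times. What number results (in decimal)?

17 → 1⁴ + 7⁴ = 2402
2402 → 2⁴ + 4⁴ + 0⁴ + 2⁴ = 288
288 → 2⁴ + 8⁴ + 8⁴ = 8208
8208 → 8⁴ + 2⁴ + 0⁴ + 8⁴ = 8208

8208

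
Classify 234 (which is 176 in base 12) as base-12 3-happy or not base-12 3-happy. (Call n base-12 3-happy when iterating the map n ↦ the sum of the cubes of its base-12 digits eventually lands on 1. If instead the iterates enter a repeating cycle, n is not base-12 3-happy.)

234 = (1,7,6)_12 → 1³ + 7³ + 6³ = 560
560 = (3,10,8)_12 → 3³ + 10³ + 8³ = 1539
1539 = (10,8,3)_12 → 10³ + 8³ + 3³ = 1539  — 1539 already seen; the sequence cycles without reaching 1.

not base-12 3-happy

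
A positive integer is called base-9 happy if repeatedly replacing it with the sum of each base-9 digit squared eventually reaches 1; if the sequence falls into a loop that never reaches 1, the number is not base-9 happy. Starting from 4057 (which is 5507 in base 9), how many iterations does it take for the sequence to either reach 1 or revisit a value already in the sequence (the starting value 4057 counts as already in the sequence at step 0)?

4057 = (5,5,0,7)_9 → 5² + 5² + 0² + 7² = 99
99 = (1,2,0)_9 → 1² + 2² + 0² = 5
5 = (5)_9 → 5² = 25
25 = (2,7)_9 → 2² + 7² = 53
53 = (5,8)_9 → 5² + 8² = 89
89 = (1,0,8)_9 → 1² + 0² + 8² = 65
65 = (7,2)_9 → 7² + 2² = 53  — 53 repeats.
That took 7 steps.

7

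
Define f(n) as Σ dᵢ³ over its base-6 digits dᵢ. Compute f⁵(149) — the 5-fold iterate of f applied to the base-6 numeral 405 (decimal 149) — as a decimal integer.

3

149 = (4,0,5)_6 → 4³ + 0³ + 5³ = 189
189 = (5,1,3)_6 → 5³ + 1³ + 3³ = 153
153 = (4,1,3)_6 → 4³ + 1³ + 3³ = 92
92 = (2,3,2)_6 → 2³ + 3³ + 2³ = 43
43 = (1,1,1)_6 → 1³ + 1³ + 1³ = 3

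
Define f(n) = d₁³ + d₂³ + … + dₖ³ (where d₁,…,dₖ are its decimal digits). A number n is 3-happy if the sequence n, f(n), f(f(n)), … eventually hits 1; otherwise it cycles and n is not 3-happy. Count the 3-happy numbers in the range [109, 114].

1

109: 109 → 730 → 370 → 370  — not 3-happy
110: 110 → 2 → 8 → 512 → 134 → 92 → 737 → 713 → 371 → 371  — not 3-happy
111: 111 → 3 → 27 → 351 → 153 → 153  — not 3-happy
112: 112 → 10 → 1  — 3-happy
113: 113 → 29 → 737 → 713 → 371 → 371  — not 3-happy
114: 114 → 66 → 432 → 99 → 1458 → 702 → 351 → 153 → 153  — not 3-happy
3-happy: 112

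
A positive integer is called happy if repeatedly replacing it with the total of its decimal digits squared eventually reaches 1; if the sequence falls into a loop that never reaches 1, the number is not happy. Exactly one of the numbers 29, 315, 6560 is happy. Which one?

6560

29: 29 → 85 → 89 → 145 → 42 → 20 → 4 → 16 → 37 → 58 → 89  — repeats 89 (not happy)
315: 315 → 35 → 34 → 25 → 29 → 85 → 89 → 145 → 42 → 20 → 4 → 16 → 37 → 58 → 89  — repeats 89 (not happy)
6560: 6560 → 97 → 130 → 10 → 1  — reaches 1 (happy)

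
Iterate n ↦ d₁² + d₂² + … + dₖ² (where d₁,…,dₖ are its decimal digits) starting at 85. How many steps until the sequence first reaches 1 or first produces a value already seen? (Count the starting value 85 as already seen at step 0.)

85 → 8² + 5² = 64 + 25 = 89
89 → 8² + 9² = 64 + 81 = 145
145 → 1² + 4² + 5² = 1 + 16 + 25 = 42
42 → 4² + 2² = 16 + 4 = 20
20 → 2² + 0² = 4 + 0 = 4
4 → 4² = 16
16 → 1² + 6² = 1 + 36 = 37
37 → 3² + 7² = 9 + 49 = 58
58 → 5² + 8² = 25 + 64 = 89  — 89 repeats.
That took 9 steps.

9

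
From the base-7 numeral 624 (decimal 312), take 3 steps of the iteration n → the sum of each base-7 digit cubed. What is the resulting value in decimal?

648

312 = (6,2,4)_7 → 6³ + 2³ + 4³ = 288
288 = (5,6,1)_7 → 5³ + 6³ + 1³ = 342
342 = (6,6,6)_7 → 6³ + 6³ + 6³ = 648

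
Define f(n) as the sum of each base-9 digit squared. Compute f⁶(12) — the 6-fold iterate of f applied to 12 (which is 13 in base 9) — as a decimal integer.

12 = (1,3)_9 → 1² + 3² = 10
10 = (1,1)_9 → 1² + 1² = 2
2 = (2)_9 → 2² = 4
4 = (4)_9 → 4² = 16
16 = (1,7)_9 → 1² + 7² = 50
50 = (5,5)_9 → 5² + 5² = 50

50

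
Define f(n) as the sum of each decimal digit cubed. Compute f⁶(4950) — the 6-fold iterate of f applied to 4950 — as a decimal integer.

4950 → 4³ + 9³ + 5³ + 0³ = 64 + 729 + 125 + 0 = 918
918 → 9³ + 1³ + 8³ = 729 + 1 + 512 = 1242
1242 → 1³ + 2³ + 4³ + 2³ = 1 + 8 + 64 + 8 = 81
81 → 8³ + 1³ = 512 + 1 = 513
513 → 5³ + 1³ + 3³ = 125 + 1 + 27 = 153
153 → 1³ + 5³ + 3³ = 1 + 125 + 27 = 153

153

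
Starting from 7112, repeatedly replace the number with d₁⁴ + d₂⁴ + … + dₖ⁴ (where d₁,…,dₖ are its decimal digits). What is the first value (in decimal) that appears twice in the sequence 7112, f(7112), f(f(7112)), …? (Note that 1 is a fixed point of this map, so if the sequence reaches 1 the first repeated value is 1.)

13139

7112 → 7⁴ + 1⁴ + 1⁴ + 2⁴ = 2419
2419 → 2⁴ + 4⁴ + 1⁴ + 9⁴ = 6834
6834 → 6⁴ + 8⁴ + 3⁴ + 4⁴ = 5729
5729 → 5⁴ + 7⁴ + 2⁴ + 9⁴ = 9603
9603 → 9⁴ + 6⁴ + 0⁴ + 3⁴ = 7938
7938 → 7⁴ + 9⁴ + 3⁴ + 8⁴ = 13139
13139 → 1⁴ + 3⁴ + 1⁴ + 3⁴ + 9⁴ = 6725
6725 → 6⁴ + 7⁴ + 2⁴ + 5⁴ = 4338
4338 → 4⁴ + 3⁴ + 3⁴ + 8⁴ = 4514
4514 → 4⁴ + 5⁴ + 1⁴ + 4⁴ = 1138
1138 → 1⁴ + 1⁴ + 3⁴ + 8⁴ = 4179
4179 → 4⁴ + 1⁴ + 7⁴ + 9⁴ = 9219
9219 → 9⁴ + 2⁴ + 1⁴ + 9⁴ = 13139  — 13139 already appeared earlier.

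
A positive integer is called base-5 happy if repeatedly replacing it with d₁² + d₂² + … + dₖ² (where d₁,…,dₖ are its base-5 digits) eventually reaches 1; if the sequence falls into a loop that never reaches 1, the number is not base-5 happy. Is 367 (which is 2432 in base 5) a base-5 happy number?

367 = (2,4,3,2)_5 → 2² + 4² + 3² + 2² = 33
33 = (1,1,3)_5 → 1² + 1² + 3² = 11
11 = (2,1)_5 → 2² + 1² = 5
5 = (1,0)_5 → 1² + 0² = 1  — reached 1.

base-5 happy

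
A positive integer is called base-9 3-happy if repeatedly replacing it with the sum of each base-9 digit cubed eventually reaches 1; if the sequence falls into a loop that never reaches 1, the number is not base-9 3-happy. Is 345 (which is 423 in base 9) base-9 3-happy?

base-9 3-happy

345 = (4,2,3)_9 → 4³ + 2³ + 3³ = 64 + 8 + 27 = 99
99 = (1,2,0)_9 → 1³ + 2³ + 0³ = 1 + 8 + 0 = 9
9 = (1,0)_9 → 1³ + 0³ = 1 + 0 = 1  — reached 1.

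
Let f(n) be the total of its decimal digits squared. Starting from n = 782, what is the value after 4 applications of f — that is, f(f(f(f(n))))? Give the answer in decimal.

40

782 → 7² + 8² + 2² = 49 + 64 + 4 = 117
117 → 1² + 1² + 7² = 1 + 1 + 49 = 51
51 → 5² + 1² = 25 + 1 = 26
26 → 2² + 6² = 4 + 36 = 40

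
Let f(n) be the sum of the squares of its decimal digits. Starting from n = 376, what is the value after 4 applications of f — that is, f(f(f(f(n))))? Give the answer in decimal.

376 → 94
94 → 97
97 → 130
130 → 10

10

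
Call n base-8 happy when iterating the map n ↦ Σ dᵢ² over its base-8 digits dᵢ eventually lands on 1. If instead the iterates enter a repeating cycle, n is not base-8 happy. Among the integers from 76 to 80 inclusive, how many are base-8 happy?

76: 76 → 18 → 8 → 1  (reaches 1)
77: 77 → 27 → 18 → 8 → 1  (reaches 1)
78: 78 → 38 → 52 → 52  (repeats 52)
79: 79 → 51 → 45 → 50 → 40 → 25 → 10 → 5 → 25  (repeats 25)
80: 80 → 5 → 25 → 10 → 5  (repeats 5)
base-8 happy: 76, 77

2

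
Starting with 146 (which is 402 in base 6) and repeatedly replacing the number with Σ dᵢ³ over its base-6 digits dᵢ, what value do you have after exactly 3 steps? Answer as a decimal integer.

146 = (4,0,2)_6 → 4³ + 0³ + 2³ = 72
72 = (2,0,0)_6 → 2³ + 0³ + 0³ = 8
8 = (1,2)_6 → 1³ + 2³ = 9

9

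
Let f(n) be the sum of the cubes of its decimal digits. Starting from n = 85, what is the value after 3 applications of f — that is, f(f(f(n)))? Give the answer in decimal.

853

85 → 637
637 → 586
586 → 853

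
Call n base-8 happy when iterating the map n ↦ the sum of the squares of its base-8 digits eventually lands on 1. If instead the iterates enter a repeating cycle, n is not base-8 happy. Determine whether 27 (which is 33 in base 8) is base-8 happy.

27 = (3,3)_8 → 3² + 3² = 9 + 9 = 18
18 = (2,2)_8 → 2² + 2² = 4 + 4 = 8
8 = (1,0)_8 → 1² + 0² = 1 + 0 = 1  — reached 1.

base-8 happy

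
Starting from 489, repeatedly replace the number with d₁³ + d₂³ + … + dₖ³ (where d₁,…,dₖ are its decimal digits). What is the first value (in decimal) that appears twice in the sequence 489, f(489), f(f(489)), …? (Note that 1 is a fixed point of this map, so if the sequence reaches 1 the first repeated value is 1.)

153

489 → 4³ + 8³ + 9³ = 1305
1305 → 1³ + 3³ + 0³ + 5³ = 153
153 → 1³ + 5³ + 3³ = 153  — 153 already appeared earlier.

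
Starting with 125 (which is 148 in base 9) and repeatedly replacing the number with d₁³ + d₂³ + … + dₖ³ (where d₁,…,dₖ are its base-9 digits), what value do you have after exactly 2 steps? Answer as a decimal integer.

125 = (1,4,8)_9 → 1³ + 4³ + 8³ = 577
577 = (7,1,1)_9 → 7³ + 1³ + 1³ = 345

345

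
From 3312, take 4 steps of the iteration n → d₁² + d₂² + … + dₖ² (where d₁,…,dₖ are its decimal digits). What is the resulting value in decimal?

1

3312 → 23
23 → 13
13 → 10
10 → 1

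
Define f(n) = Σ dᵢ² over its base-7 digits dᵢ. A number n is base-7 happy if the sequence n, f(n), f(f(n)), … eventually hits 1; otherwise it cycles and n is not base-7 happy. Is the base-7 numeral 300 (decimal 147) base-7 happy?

147 = (3,0,0)_7 → 3² + 0² + 0² = 9
9 = (1,2)_7 → 1² + 2² = 5
5 = (5)_7 → 5² = 25
25 = (3,4)_7 → 3² + 4² = 25  — 25 already seen; the sequence cycles without reaching 1.

not base-7 happy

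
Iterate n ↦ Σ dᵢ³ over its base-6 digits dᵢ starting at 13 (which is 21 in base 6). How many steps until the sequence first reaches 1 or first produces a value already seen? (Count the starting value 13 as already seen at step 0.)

13 = (2,1)_6 → 2³ + 1³ = 8 + 1 = 9
9 = (1,3)_6 → 1³ + 3³ = 1 + 27 = 28
28 = (4,4)_6 → 4³ + 4³ = 64 + 64 = 128
128 = (3,3,2)_6 → 3³ + 3³ + 2³ = 27 + 27 + 8 = 62
62 = (1,4,2)_6 → 1³ + 4³ + 2³ = 1 + 64 + 8 = 73
73 = (2,0,1)_6 → 2³ + 0³ + 1³ = 8 + 0 + 1 = 9  — 9 repeats.
That took 6 steps.

6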